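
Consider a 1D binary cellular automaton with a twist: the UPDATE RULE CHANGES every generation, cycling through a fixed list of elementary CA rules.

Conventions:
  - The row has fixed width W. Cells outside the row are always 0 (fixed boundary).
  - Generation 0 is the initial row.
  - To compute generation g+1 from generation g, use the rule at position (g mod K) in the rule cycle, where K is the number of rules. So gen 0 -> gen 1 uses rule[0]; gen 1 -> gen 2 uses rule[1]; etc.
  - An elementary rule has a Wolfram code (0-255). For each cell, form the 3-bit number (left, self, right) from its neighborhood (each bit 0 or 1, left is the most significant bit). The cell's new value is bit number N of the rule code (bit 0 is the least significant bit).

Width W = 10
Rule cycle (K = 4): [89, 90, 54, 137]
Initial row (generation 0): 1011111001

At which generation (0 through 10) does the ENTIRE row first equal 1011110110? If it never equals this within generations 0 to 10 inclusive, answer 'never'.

Answer: never

Derivation:
Gen 0: 1011111001
Gen 1 (rule 89): 0010001100
Gen 2 (rule 90): 0101011110
Gen 3 (rule 54): 1111100001
Gen 4 (rule 137): 1111001100
Gen 5 (rule 89): 1001101111
Gen 6 (rule 90): 0111101001
Gen 7 (rule 54): 1000011111
Gen 8 (rule 137): 0011011110
Gen 9 (rule 89): 1011010011
Gen 10 (rule 90): 0011001111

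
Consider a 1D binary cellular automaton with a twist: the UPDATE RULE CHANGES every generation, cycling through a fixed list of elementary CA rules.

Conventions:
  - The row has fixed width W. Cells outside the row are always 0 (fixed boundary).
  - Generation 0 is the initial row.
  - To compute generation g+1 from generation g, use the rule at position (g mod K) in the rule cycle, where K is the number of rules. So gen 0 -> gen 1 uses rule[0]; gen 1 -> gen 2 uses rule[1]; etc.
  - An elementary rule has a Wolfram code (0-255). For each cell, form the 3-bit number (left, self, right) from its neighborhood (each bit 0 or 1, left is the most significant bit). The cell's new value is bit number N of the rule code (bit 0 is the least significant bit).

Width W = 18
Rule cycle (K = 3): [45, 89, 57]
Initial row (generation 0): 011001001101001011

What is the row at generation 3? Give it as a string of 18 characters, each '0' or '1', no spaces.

Gen 0: 011001001101001011
Gen 1 (rule 45): 010001001011001110
Gen 2 (rule 89): 001100100011101011
Gen 3 (rule 57): 101010011010010110

Answer: 101010011010010110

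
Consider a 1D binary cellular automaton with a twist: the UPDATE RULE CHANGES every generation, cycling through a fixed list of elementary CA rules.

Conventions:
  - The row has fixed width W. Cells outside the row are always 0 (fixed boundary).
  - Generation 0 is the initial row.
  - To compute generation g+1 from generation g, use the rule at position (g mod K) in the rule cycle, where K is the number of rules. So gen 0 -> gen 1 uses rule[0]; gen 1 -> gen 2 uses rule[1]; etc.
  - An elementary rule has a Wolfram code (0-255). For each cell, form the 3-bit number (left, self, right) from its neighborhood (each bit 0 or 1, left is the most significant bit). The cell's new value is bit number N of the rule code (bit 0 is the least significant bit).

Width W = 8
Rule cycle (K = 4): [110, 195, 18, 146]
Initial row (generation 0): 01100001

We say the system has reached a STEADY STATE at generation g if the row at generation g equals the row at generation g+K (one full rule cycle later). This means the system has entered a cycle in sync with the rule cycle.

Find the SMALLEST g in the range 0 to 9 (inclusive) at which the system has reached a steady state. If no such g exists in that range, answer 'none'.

Answer: 3

Derivation:
Gen 0: 01100001
Gen 1 (rule 110): 11100011
Gen 2 (rule 195): 01101101
Gen 3 (rule 18): 10000000
Gen 4 (rule 146): 01000000
Gen 5 (rule 110): 11000000
Gen 6 (rule 195): 01011111
Gen 7 (rule 18): 10000000
Gen 8 (rule 146): 01000000
Gen 9 (rule 110): 11000000
Gen 10 (rule 195): 01011111
Gen 11 (rule 18): 10000000
Gen 12 (rule 146): 01000000
Gen 13 (rule 110): 11000000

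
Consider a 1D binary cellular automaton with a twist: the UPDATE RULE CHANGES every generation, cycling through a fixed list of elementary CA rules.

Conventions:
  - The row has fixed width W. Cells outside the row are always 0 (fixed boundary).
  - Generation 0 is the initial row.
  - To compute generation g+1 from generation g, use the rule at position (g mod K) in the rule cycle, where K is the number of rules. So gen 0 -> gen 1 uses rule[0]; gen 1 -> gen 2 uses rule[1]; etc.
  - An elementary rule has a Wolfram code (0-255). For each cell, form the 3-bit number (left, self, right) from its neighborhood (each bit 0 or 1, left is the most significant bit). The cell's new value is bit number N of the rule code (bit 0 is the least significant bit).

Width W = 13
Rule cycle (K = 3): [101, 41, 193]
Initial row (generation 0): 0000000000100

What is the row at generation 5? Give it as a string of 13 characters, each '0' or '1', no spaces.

Gen 0: 0000000000100
Gen 1 (rule 101): 1111111110101
Gen 2 (rule 41): 1000000001010
Gen 3 (rule 193): 0011111100000
Gen 4 (rule 101): 1000000101111
Gen 5 (rule 41): 0011110011000

Answer: 0011110011000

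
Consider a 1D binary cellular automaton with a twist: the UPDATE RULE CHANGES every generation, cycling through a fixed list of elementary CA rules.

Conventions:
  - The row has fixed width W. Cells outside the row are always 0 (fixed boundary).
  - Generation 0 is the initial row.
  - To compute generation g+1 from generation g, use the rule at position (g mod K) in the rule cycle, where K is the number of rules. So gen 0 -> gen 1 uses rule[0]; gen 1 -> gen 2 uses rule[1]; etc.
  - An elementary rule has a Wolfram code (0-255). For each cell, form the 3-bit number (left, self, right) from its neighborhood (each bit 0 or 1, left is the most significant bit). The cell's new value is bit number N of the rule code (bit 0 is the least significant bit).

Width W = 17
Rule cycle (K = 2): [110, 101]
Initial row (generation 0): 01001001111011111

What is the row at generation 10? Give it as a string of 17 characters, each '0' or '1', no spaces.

Gen 0: 01001001111011111
Gen 1 (rule 110): 11011011001110001
Gen 2 (rule 101): 01101101000010101
Gen 3 (rule 110): 11111111000111111
Gen 4 (rule 101): 00000001010000001
Gen 5 (rule 110): 00000011110000011
Gen 6 (rule 101): 11111000010111001
Gen 7 (rule 110): 10001000111101011
Gen 8 (rule 101): 10101010000111101
Gen 9 (rule 110): 11111110001100111
Gen 10 (rule 101): 00000010100100001

Answer: 00000010100100001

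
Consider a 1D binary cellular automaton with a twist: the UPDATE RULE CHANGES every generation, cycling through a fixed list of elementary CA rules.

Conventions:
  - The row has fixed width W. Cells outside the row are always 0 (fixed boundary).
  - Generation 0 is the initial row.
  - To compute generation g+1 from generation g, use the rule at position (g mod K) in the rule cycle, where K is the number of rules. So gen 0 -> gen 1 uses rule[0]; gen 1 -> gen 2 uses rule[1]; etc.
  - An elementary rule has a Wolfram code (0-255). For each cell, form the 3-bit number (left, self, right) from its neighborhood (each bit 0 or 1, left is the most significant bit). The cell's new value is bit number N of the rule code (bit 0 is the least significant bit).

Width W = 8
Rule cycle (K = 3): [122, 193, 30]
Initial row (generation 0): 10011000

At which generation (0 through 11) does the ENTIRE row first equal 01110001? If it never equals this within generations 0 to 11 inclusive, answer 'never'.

Answer: 8

Derivation:
Gen 0: 10011000
Gen 1 (rule 122): 01111100
Gen 2 (rule 193): 00111101
Gen 3 (rule 30): 01100001
Gen 4 (rule 122): 11110010
Gen 5 (rule 193): 01110000
Gen 6 (rule 30): 11001000
Gen 7 (rule 122): 11110100
Gen 8 (rule 193): 01110001
Gen 9 (rule 30): 11001011
Gen 10 (rule 122): 11110111
Gen 11 (rule 193): 01110011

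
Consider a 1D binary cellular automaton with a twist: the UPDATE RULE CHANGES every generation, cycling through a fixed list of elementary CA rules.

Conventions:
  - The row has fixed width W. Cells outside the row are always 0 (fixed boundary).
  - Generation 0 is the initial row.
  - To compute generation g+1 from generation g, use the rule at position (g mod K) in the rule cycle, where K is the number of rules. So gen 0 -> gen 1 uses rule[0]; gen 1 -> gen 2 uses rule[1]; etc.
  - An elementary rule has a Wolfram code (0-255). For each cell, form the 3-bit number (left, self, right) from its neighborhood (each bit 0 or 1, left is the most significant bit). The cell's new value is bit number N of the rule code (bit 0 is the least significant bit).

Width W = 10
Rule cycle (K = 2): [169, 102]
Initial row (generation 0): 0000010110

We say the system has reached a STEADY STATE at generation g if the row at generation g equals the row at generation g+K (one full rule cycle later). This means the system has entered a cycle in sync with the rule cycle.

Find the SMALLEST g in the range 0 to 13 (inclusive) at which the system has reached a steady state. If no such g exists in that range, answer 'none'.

Gen 0: 0000010110
Gen 1 (rule 169): 1111001100
Gen 2 (rule 102): 0001010100
Gen 3 (rule 169): 1100101001
Gen 4 (rule 102): 0101111011
Gen 5 (rule 169): 0011110110
Gen 6 (rule 102): 0100011010
Gen 7 (rule 169): 0001010100
Gen 8 (rule 102): 0011111100
Gen 9 (rule 169): 1011111001
Gen 10 (rule 102): 1100001011
Gen 11 (rule 169): 1001100110
Gen 12 (rule 102): 1010101010
Gen 13 (rule 169): 0101010100
Gen 14 (rule 102): 1111111100
Gen 15 (rule 169): 1111111001

Answer: none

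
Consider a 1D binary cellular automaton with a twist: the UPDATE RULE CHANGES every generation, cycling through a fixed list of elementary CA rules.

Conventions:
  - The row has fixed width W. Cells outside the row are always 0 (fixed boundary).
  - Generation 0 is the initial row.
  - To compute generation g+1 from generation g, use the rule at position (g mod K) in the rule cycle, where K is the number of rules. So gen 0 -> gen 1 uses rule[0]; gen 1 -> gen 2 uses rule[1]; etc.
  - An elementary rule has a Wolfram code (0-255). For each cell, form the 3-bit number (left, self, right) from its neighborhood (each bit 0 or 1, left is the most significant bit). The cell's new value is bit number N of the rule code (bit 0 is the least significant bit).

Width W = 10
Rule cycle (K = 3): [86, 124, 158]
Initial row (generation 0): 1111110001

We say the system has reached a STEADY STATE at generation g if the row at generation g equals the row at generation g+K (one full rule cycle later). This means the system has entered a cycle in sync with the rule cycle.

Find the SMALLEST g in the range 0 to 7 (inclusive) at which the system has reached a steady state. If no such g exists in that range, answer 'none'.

Gen 0: 1111110001
Gen 1 (rule 86): 0000011011
Gen 2 (rule 124): 0000011111
Gen 3 (rule 158): 0000111110
Gen 4 (rule 86): 0001000011
Gen 5 (rule 124): 0001100011
Gen 6 (rule 158): 0011010110
Gen 7 (rule 86): 0101010011
Gen 8 (rule 124): 0111111011
Gen 9 (rule 158): 1111110010
Gen 10 (rule 86): 0000011111

Answer: none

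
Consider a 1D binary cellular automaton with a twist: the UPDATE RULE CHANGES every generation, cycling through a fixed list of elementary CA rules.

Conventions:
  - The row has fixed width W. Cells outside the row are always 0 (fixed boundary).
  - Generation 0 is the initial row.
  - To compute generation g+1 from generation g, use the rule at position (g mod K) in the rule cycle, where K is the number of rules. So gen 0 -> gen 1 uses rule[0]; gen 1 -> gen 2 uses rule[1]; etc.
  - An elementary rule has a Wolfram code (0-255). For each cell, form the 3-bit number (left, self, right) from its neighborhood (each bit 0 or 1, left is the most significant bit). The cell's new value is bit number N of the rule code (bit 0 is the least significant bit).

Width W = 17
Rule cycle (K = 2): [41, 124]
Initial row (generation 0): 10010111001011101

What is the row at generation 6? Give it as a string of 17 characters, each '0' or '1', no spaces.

Gen 0: 10010111001011101
Gen 1 (rule 41): 00001100000110010
Gen 2 (rule 124): 00001110000111011
Gen 3 (rule 41): 11101000110100110
Gen 4 (rule 124): 10111100111110111
Gen 5 (rule 41): 01100000100001100
Gen 6 (rule 124): 01110000110001110

Answer: 01110000110001110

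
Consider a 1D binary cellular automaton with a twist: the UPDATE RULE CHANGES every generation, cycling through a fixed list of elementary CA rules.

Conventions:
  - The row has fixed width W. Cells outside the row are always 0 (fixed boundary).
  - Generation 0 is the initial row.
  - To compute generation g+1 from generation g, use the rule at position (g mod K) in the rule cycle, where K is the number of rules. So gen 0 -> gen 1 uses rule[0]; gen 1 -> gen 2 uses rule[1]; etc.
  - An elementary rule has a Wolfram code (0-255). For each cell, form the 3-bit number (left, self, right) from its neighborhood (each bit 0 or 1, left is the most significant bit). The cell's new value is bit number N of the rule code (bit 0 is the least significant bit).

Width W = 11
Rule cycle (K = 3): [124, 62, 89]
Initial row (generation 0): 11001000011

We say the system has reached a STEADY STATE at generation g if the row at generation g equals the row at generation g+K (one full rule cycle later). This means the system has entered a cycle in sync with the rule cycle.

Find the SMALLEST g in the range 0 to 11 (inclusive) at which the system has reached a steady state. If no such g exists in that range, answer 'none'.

Gen 0: 11001000011
Gen 1 (rule 124): 11101100011
Gen 2 (rule 62): 10011010110
Gen 3 (rule 89): 01011000111
Gen 4 (rule 124): 01111100101
Gen 5 (rule 62): 11000011111
Gen 6 (rule 89): 11111010001
Gen 7 (rule 124): 10001111001
Gen 8 (rule 62): 11011000111
Gen 9 (rule 89): 11011110101
Gen 10 (rule 124): 11110011111
Gen 11 (rule 62): 10001110000
Gen 12 (rule 89): 01101011111
Gen 13 (rule 124): 01111110001
Gen 14 (rule 62): 11000001011

Answer: none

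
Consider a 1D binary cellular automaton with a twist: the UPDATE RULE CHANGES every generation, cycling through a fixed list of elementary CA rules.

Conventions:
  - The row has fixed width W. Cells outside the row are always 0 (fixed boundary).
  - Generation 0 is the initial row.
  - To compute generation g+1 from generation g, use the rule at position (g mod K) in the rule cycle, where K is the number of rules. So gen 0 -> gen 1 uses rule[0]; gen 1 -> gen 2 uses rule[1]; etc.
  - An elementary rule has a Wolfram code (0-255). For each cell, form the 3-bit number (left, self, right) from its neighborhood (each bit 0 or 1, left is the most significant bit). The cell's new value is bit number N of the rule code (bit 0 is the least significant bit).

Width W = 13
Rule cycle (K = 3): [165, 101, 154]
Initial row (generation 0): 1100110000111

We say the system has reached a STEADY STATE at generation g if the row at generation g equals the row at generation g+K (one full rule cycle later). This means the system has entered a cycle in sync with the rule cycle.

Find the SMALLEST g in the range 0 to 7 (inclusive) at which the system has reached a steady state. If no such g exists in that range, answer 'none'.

Answer: none

Derivation:
Gen 0: 1100110000111
Gen 1 (rule 165): 0000000110010
Gen 2 (rule 101): 1111110010010
Gen 3 (rule 154): 1111101101101
Gen 4 (rule 165): 0111010010011
Gen 5 (rule 101): 0001110010001
Gen 6 (rule 154): 0011101101010
Gen 7 (rule 165): 1001010011110
Gen 8 (rule 101): 1001110000010
Gen 9 (rule 154): 0111101000101
Gen 10 (rule 165): 0011011010111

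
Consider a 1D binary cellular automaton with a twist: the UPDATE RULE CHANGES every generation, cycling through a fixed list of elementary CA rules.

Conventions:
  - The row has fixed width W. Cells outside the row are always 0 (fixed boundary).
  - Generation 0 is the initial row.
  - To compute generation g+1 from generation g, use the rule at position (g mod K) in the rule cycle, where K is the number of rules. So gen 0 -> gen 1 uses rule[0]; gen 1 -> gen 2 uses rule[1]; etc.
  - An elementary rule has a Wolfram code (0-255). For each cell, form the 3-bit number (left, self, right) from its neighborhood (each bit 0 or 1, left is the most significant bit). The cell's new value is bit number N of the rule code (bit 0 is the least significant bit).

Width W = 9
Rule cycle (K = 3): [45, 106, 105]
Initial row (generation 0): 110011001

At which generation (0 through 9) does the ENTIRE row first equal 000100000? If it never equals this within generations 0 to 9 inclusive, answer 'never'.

Answer: never

Derivation:
Gen 0: 110011001
Gen 1 (rule 45): 100010001
Gen 2 (rule 106): 000100010
Gen 3 (rule 105): 110001000
Gen 4 (rule 45): 100101011
Gen 5 (rule 106): 001010111
Gen 6 (rule 105): 100101101
Gen 7 (rule 45): 100111011
Gen 8 (rule 106): 001101111
Gen 9 (rule 105): 101111001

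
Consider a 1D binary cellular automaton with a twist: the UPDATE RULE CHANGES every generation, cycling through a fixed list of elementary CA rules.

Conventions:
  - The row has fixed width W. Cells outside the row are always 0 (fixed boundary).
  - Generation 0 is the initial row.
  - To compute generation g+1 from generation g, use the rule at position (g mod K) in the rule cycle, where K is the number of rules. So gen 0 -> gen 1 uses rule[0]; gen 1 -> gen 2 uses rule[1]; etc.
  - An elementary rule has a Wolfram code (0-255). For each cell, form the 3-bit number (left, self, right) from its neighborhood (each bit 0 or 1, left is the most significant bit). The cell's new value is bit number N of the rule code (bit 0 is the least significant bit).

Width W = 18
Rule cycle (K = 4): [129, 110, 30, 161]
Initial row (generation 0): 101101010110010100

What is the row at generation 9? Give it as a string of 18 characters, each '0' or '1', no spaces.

Gen 0: 101101010110010100
Gen 1 (rule 129): 000000000000000001
Gen 2 (rule 110): 000000000000000011
Gen 3 (rule 30): 000000000000000110
Gen 4 (rule 161): 111111111111110000
Gen 5 (rule 129): 011111111111100111
Gen 6 (rule 110): 110000000000101101
Gen 7 (rule 30): 101000000001101001
Gen 8 (rule 161): 010011111100010000
Gen 9 (rule 129): 000001111001000111

Answer: 000001111001000111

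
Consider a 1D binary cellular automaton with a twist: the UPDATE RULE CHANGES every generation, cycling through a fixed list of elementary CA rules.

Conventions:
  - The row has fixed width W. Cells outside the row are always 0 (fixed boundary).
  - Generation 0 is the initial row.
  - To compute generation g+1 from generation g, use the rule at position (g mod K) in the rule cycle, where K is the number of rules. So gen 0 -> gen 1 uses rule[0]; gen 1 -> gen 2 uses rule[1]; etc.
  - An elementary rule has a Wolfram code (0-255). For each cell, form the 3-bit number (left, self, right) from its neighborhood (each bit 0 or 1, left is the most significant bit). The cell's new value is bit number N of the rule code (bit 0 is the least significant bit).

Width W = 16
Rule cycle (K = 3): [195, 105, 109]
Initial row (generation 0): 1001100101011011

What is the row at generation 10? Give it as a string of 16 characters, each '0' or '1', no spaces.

Gen 0: 1001100101011011
Gen 1 (rule 195): 0010101000001001
Gen 2 (rule 105): 1001010011100000
Gen 3 (rule 109): 1001110010101111
Gen 4 (rule 195): 0010110100000111
Gen 5 (rule 105): 1001111001110101
Gen 6 (rule 109): 1001001001011111
Gen 7 (rule 195): 0010010010001111
Gen 8 (rule 105): 1000000000101001
Gen 9 (rule 109): 1011111110111001
Gen 10 (rule 195): 0001111110011010

Answer: 0001111110011010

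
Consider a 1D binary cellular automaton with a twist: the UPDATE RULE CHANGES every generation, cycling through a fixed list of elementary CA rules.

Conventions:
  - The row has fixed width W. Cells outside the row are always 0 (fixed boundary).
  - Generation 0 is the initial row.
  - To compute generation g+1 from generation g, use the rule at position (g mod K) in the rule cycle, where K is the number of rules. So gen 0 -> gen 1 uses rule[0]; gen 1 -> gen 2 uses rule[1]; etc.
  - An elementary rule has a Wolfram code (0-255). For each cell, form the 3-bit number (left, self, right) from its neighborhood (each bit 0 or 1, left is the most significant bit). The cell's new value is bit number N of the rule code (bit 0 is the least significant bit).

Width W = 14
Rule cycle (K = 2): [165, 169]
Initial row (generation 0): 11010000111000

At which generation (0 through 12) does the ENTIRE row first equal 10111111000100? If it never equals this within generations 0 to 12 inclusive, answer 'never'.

Answer: 8

Derivation:
Gen 0: 11010000111000
Gen 1 (rule 165): 00110110010011
Gen 2 (rule 169): 10101100000010
Gen 3 (rule 165): 11110001111010
Gen 4 (rule 169): 11100101110100
Gen 5 (rule 165): 01000110101101
Gen 6 (rule 169): 00010101011010
Gen 7 (rule 165): 11011111100110
Gen 8 (rule 169): 10111111000100
Gen 9 (rule 165): 11011110010101
Gen 10 (rule 169): 10111100001010
Gen 11 (rule 165): 11011001101110
Gen 12 (rule 169): 10110001011100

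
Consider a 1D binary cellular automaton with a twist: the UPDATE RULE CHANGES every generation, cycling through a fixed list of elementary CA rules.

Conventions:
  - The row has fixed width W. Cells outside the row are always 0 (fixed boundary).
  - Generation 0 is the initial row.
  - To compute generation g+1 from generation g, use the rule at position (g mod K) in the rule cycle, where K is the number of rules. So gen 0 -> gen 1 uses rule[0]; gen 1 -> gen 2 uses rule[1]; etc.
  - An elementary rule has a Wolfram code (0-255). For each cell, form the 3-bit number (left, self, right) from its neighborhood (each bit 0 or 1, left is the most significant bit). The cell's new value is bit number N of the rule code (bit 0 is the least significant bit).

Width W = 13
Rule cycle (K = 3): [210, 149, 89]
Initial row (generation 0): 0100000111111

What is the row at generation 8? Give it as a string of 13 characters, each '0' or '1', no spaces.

Answer: 1110001000011

Derivation:
Gen 0: 0100000111111
Gen 1 (rule 210): 1010001011111
Gen 2 (rule 149): 1011101001110
Gen 3 (rule 89): 0010100101011
Gen 4 (rule 210): 0100011000001
Gen 5 (rule 149): 0111000111101
Gen 6 (rule 89): 0101110100100
Gen 7 (rule 210): 1000110011010
Gen 8 (rule 149): 1110001000011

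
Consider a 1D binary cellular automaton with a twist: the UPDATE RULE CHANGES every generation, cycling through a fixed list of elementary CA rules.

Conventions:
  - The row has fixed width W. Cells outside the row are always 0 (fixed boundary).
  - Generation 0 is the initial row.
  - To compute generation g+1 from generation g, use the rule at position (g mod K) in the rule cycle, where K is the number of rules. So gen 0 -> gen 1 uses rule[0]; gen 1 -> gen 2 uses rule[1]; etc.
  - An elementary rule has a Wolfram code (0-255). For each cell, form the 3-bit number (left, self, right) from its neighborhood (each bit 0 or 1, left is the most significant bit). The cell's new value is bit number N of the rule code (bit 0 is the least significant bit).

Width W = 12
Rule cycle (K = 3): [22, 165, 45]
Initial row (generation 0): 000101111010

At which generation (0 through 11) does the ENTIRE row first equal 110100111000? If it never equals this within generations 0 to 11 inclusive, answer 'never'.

Gen 0: 000101111010
Gen 1 (rule 22): 001100000011
Gen 2 (rule 165): 100001111000
Gen 3 (rule 45): 101101000011
Gen 4 (rule 22): 100001100100
Gen 5 (rule 165): 101100000101
Gen 6 (rule 45): 111001110111
Gen 7 (rule 22): 000110000000
Gen 8 (rule 165): 110000111111
Gen 9 (rule 45): 100110100000
Gen 10 (rule 22): 111000110000
Gen 11 (rule 165): 010010000111

Answer: never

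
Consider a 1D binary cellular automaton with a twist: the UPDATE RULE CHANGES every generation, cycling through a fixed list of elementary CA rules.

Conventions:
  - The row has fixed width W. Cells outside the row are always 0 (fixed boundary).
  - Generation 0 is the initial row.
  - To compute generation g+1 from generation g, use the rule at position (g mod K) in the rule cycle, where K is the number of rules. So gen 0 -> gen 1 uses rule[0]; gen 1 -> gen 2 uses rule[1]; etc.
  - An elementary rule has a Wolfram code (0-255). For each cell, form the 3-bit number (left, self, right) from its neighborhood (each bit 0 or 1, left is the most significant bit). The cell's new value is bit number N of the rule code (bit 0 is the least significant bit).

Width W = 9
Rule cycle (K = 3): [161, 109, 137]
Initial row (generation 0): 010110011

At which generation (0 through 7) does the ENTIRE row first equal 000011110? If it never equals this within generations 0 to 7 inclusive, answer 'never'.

Gen 0: 010110011
Gen 1 (rule 161): 001000000
Gen 2 (rule 109): 101011111
Gen 3 (rule 137): 000011110
Gen 4 (rule 161): 111001100
Gen 5 (rule 109): 101001101
Gen 6 (rule 137): 000001000
Gen 7 (rule 161): 111100011

Answer: 3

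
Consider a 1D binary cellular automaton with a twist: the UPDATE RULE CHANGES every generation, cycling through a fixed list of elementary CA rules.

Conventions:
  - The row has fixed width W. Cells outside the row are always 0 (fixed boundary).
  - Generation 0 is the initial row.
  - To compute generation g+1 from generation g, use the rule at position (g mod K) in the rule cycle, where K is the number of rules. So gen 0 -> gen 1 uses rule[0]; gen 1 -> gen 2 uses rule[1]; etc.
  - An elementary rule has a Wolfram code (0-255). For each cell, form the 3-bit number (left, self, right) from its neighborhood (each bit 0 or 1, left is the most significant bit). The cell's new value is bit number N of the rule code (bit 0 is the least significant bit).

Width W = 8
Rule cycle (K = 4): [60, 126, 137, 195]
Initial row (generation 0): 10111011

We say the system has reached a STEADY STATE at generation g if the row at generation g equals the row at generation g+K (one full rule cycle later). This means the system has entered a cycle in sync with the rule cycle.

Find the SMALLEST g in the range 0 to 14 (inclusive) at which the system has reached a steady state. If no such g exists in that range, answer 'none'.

Answer: 6

Derivation:
Gen 0: 10111011
Gen 1 (rule 60): 11100110
Gen 2 (rule 126): 10111111
Gen 3 (rule 137): 00111110
Gen 4 (rule 195): 11011110
Gen 5 (rule 60): 10110001
Gen 6 (rule 126): 11111011
Gen 7 (rule 137): 11110010
Gen 8 (rule 195): 01110100
Gen 9 (rule 60): 01001110
Gen 10 (rule 126): 11111011
Gen 11 (rule 137): 11110010
Gen 12 (rule 195): 01110100
Gen 13 (rule 60): 01001110
Gen 14 (rule 126): 11111011
Gen 15 (rule 137): 11110010
Gen 16 (rule 195): 01110100
Gen 17 (rule 60): 01001110
Gen 18 (rule 126): 11111011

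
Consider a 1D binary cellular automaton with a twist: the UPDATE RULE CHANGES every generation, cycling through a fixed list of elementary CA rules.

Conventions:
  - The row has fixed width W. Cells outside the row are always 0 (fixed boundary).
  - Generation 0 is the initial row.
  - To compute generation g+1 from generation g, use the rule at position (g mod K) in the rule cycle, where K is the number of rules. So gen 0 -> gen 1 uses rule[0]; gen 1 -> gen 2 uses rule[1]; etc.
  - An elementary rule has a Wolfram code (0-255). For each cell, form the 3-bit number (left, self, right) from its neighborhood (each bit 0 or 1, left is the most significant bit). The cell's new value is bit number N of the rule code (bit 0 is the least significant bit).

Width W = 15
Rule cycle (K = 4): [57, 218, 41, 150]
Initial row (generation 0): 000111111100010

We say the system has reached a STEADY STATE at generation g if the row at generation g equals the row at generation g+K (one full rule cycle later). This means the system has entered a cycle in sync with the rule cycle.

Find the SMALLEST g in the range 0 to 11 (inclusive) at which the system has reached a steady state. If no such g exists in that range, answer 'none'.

Answer: none

Derivation:
Gen 0: 000111111100010
Gen 1 (rule 57): 110100000011001
Gen 2 (rule 218): 110010000111110
Gen 3 (rule 41): 100000110100000
Gen 4 (rule 150): 110001000110000
Gen 5 (rule 57): 101100110101111
Gen 6 (rule 218): 001111110001111
Gen 7 (rule 41): 101000000101000
Gen 8 (rule 150): 101100001101100
Gen 9 (rule 57): 011011101011011
Gen 10 (rule 218): 111011100011011
Gen 11 (rule 41): 100110001010110
Gen 12 (rule 150): 111001011010001
Gen 13 (rule 57): 100100110101100
Gen 14 (rule 218): 011011110001110
Gen 15 (rule 41): 010110000101000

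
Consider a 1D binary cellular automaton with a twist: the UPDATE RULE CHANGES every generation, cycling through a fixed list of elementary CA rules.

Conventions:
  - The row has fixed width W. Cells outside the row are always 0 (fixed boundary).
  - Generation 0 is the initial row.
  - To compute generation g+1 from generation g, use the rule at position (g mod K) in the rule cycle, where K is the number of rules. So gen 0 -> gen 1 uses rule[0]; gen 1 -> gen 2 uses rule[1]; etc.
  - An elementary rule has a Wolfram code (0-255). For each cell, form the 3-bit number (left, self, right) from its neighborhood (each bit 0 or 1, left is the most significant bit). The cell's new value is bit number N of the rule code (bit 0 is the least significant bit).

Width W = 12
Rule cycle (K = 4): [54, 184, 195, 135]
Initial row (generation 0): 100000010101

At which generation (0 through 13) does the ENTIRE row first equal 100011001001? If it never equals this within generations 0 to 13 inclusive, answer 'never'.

Gen 0: 100000010101
Gen 1 (rule 54): 110000111111
Gen 2 (rule 184): 101000111110
Gen 3 (rule 195): 000011011110
Gen 4 (rule 135): 111100001100
Gen 5 (rule 54): 000010010010
Gen 6 (rule 184): 000001001001
Gen 7 (rule 195): 111110010010
Gen 8 (rule 135): 011100110110
Gen 9 (rule 54): 100011001001
Gen 10 (rule 184): 010010100100
Gen 11 (rule 195): 100100001001
Gen 12 (rule 135): 101101111011
Gen 13 (rule 54): 110010000100

Answer: 9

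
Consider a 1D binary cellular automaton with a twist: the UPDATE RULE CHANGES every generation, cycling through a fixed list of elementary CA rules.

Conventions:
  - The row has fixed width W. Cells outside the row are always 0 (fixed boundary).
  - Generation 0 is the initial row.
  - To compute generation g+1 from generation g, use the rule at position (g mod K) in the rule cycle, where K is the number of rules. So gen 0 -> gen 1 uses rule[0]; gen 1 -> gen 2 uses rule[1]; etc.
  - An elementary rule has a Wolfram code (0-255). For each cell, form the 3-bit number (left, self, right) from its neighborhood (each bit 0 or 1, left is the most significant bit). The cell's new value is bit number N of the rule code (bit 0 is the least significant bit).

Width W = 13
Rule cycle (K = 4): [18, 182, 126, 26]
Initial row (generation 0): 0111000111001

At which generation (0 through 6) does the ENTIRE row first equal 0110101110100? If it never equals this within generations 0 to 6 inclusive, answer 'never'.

Gen 0: 0111000111001
Gen 1 (rule 18): 1000101000110
Gen 2 (rule 182): 1101111101001
Gen 3 (rule 126): 1111000111111
Gen 4 (rule 26): 1000101100000
Gen 5 (rule 18): 0101000010000
Gen 6 (rule 182): 1111100111000

Answer: never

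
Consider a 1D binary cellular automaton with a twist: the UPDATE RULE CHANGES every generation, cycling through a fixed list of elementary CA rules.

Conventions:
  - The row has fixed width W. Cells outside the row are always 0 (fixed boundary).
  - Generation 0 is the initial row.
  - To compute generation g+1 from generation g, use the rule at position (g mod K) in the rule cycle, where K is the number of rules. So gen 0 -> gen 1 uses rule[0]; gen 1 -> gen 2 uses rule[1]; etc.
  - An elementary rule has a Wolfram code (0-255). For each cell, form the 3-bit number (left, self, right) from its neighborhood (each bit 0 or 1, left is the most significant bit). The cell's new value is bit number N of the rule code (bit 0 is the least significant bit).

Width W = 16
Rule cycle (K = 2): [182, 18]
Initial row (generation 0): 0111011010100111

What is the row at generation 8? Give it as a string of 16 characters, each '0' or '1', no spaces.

Answer: 0000011000110000

Derivation:
Gen 0: 0111011010100111
Gen 1 (rule 182): 1010100111111010
Gen 2 (rule 18): 0000011000000001
Gen 3 (rule 182): 0000100100000011
Gen 4 (rule 18): 0001011010000100
Gen 5 (rule 182): 0011100111001110
Gen 6 (rule 18): 0100011000110001
Gen 7 (rule 182): 1110100101001011
Gen 8 (rule 18): 0000011000110000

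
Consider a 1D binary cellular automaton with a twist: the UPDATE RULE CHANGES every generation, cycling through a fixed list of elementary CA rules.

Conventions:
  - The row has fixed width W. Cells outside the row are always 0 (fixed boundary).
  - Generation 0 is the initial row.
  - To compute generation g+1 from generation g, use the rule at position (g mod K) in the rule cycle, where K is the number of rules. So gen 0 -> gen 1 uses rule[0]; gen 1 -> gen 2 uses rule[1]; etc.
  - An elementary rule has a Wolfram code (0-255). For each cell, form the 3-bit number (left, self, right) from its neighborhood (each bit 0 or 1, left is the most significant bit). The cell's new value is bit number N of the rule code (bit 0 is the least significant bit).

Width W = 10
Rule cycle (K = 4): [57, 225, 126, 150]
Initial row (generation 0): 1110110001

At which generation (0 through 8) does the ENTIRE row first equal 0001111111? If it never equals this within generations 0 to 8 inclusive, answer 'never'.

Gen 0: 1110110001
Gen 1 (rule 57): 1001101100
Gen 2 (rule 225): 0000110101
Gen 3 (rule 126): 0001111111
Gen 4 (rule 150): 0010111110
Gen 5 (rule 57): 1001100001
Gen 6 (rule 225): 0000101100
Gen 7 (rule 126): 0001111110
Gen 8 (rule 150): 0010111101

Answer: 3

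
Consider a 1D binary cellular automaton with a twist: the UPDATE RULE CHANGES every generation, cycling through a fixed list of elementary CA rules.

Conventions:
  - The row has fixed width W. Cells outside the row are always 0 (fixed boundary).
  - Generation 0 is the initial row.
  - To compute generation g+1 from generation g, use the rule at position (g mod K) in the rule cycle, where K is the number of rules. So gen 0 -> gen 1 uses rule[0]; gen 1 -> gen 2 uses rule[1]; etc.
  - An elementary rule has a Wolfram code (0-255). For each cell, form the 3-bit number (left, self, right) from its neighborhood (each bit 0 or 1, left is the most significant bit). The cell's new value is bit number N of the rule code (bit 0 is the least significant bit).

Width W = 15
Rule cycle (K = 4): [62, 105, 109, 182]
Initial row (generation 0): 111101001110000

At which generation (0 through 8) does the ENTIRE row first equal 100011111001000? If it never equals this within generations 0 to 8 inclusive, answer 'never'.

Answer: 1

Derivation:
Gen 0: 111101001110000
Gen 1 (rule 62): 100011111001000
Gen 2 (rule 105): 001010001000011
Gen 3 (rule 109): 101110101011011
Gen 4 (rule 182): 110101111100100
Gen 5 (rule 62): 101111000011110
Gen 6 (rule 105): 011001011010010
Gen 7 (rule 109): 011001111110010
Gen 8 (rule 182): 100110111101111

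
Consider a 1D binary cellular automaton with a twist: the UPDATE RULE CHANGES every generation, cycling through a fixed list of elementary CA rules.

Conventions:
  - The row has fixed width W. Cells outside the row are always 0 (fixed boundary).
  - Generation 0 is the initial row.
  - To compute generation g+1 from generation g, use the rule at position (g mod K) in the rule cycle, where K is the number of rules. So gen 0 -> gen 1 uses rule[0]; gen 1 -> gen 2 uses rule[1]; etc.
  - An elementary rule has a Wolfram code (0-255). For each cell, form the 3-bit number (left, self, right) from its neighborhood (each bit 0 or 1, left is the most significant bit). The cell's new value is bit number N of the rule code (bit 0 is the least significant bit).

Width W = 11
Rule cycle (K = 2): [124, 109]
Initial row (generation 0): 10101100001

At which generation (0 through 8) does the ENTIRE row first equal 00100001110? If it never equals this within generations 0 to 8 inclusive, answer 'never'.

Gen 0: 10101100001
Gen 1 (rule 124): 11111110001
Gen 2 (rule 109): 10000010101
Gen 3 (rule 124): 11000011111
Gen 4 (rule 109): 11011010001
Gen 5 (rule 124): 11111111001
Gen 6 (rule 109): 10000001001
Gen 7 (rule 124): 11000001101
Gen 8 (rule 109): 11011101111

Answer: never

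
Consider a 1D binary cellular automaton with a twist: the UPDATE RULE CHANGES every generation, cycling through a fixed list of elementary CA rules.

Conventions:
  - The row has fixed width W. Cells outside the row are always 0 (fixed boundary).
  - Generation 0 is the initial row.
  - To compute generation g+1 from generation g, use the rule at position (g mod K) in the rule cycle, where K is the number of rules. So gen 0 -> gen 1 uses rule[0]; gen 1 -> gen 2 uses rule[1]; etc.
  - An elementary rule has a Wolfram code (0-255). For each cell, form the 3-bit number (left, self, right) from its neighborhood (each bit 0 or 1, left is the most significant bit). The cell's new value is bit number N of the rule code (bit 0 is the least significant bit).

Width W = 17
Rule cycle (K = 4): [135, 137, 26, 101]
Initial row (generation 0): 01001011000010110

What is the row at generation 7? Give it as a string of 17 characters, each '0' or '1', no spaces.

Gen 0: 01001011000010110
Gen 1 (rule 135): 11011000011110000
Gen 2 (rule 137): 10010011011100111
Gen 3 (rule 26): 01101110010011100
Gen 4 (rule 101): 00110010010000101
Gen 5 (rule 135): 11000110110111101
Gen 6 (rule 137): 10010100100111000
Gen 7 (rule 26): 01100011011100100

Answer: 01100011011100100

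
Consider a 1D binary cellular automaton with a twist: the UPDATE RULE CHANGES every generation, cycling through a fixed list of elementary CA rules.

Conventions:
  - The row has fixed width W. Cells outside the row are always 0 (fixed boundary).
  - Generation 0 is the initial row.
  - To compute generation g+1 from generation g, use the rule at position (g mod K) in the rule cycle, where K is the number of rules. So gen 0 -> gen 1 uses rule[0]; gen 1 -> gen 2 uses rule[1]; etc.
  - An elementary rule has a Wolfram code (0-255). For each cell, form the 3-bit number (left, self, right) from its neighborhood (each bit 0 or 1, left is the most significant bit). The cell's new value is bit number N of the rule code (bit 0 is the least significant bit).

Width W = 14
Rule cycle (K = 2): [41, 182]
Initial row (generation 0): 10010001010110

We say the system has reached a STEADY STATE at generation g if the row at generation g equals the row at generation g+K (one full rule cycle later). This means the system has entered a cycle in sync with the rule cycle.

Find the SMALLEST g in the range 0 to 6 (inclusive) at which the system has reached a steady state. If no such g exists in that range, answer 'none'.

Answer: none

Derivation:
Gen 0: 10010001010110
Gen 1 (rule 41): 00000100101100
Gen 2 (rule 182): 00001111110010
Gen 3 (rule 41): 11101000000000
Gen 4 (rule 182): 01011100000000
Gen 5 (rule 41): 00110001111111
Gen 6 (rule 182): 01001010111110
Gen 7 (rule 41): 00000101100000
Gen 8 (rule 182): 00001110010000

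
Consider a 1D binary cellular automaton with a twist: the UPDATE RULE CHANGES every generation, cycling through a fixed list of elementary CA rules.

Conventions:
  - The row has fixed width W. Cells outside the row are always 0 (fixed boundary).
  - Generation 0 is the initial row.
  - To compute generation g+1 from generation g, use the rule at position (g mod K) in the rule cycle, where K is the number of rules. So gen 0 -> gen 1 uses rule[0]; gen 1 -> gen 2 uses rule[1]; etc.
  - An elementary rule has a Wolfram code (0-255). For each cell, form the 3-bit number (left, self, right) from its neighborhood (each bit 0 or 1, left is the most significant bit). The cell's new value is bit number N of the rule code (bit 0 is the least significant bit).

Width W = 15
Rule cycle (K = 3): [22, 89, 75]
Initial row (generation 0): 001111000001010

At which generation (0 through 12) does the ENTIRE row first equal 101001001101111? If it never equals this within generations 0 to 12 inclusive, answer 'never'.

Gen 0: 001111000001010
Gen 1 (rule 22): 010000100011011
Gen 2 (rule 89): 001110011011011
Gen 3 (rule 75): 111010111011011
Gen 4 (rule 22): 000010000000000
Gen 5 (rule 89): 111001111111111
Gen 6 (rule 75): 101011000000001
Gen 7 (rule 22): 101000100000011
Gen 8 (rule 89): 000110011111011
Gen 9 (rule 75): 111110110001011
Gen 10 (rule 22): 000000001011000
Gen 11 (rule 89): 111111100011111
Gen 12 (rule 75): 100000101110001

Answer: never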